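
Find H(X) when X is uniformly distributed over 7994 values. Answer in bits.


H = log2(n) = log2(7994) = 12.9647

12.9647 bits


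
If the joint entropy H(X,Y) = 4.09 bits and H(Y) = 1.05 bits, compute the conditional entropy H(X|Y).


H(X|Y) = H(X,Y) - H(Y) = 4.09 - 1.05 = 3.04

3.04 bits


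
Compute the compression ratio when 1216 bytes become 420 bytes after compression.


Ratio = original / compressed = 1216 / 420 = 2.8952

2.8952


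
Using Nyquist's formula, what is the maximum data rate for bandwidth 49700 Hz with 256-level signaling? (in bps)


Rate = 2 * B * log2(M) = 2 * 49700 * 8.0 = 795200.0

795200.0 bps


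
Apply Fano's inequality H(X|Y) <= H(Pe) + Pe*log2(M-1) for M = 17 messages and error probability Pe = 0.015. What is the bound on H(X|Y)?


H(Pe) = -Pe*log2(Pe) - (1-Pe)*log2(1-Pe) = -0.015*log2(0.015) - 0.985*log2(0.985) = 0.090883 + 0.021477 = 0.1124. Pe*log2(M-1) = 0.015*log2(16) = 0.060000. Bound = H(Pe) + Pe*log2(M-1) = 0.090883 + 0.021477 + 0.060000 = 0.1724

0.1724 bits


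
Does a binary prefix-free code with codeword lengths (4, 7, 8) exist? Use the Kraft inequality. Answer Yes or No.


Kraft sum = sum(2^(-l_i)) = 0.0742, need <= 1. Result: satisfied (a binary prefix-free code with these lengths exists)

Yes


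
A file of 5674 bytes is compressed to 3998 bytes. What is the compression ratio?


Ratio = original / compressed = 5674 / 3998 = 1.4192

1.4192


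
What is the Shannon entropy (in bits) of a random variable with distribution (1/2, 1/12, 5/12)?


H = -sum(p_i * log2(p_i)). Terms: -(1/2)*log2(1/2) = 0.500000; -(1/12)*log2(1/12) = 0.298747; -(5/12)*log2(5/12) = 0.526264. H = 0.500000 + 0.298747 + 0.526264 = 1.325

1.325 bits


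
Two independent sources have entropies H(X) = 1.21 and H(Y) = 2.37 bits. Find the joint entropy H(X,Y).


For independent variables, H(X,Y) = H(X) + H(Y) = 1.21 + 2.37 = 3.58

3.58 bits


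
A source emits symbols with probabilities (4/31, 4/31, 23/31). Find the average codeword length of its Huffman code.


Huffman construction (repeatedly merge the two least-probable nodes; each merge adds 1 bit to every symbol beneath it): 4/31 + 4/31 = 8/31; 8/31 + 23/31 = 1. Resulting codeword lengths (in the order the probabilities were given): (2, 2, 1). L_avg = sum(p_i * l_i) = 4/31*2 + 4/31*2 + 23/31*1 = 39/31 = 1.2581

1.2581 bits


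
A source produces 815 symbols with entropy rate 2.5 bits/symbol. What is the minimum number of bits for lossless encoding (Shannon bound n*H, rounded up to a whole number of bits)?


Minimum bits >= n * H = 815 * 2.5 = 2037.5, rounded up to a whole number of bits = 2038

2038 bits


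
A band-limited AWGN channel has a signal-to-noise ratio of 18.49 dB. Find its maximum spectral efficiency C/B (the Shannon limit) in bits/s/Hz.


SNR_linear = 10^(18.49/10) = 70.6318; C/B = log2(1 + SNR_linear) = log2(1 + 70.6318) = 6.1625

6.1625 bits/s/Hz


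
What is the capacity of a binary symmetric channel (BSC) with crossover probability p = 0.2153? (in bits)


H(p) = -p*log2(p) - (1-p)*log2(1-p) = -0.2153*log2(0.2153) - 0.7847*log2(0.7847) = 0.477014 + 0.274478 = 0.7515. C = 1 - H(p) = 1 - 0.7515 = 0.2485

0.2485 bits


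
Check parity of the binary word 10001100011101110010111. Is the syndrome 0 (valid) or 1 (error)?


Syndrome = XOR of all bits = 1 XOR 0 XOR 0 XOR 0 XOR 1 XOR 1 XOR 0 XOR 0 XOR 0 XOR 1 XOR 1 XOR 1 XOR 0 XOR 1 XOR 1 XOR 1 XOR 0 XOR 0 XOR 1 XOR 0 XOR 1 XOR 1 XOR 1 = 1

1


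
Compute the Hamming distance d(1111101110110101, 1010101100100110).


Count differing positions: . ^ . ^ . . . . ^ . . ^ . . ^ ^ = 6 differences

6


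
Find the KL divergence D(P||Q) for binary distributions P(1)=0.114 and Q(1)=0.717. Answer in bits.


KL = p*log2(p/q) + (1-p)*log2((1-p)/(1-q)) = 0.114*log2(0.114/0.717) + 0.886*log2(0.886/0.283) = 1.1564

1.1564 bits


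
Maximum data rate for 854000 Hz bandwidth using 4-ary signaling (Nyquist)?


Rate = 2 * B * log2(M) = 2 * 854000 * 2.0 = 3416000.0

3416000.0 bps


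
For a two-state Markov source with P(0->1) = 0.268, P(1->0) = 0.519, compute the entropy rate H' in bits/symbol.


Stationary distribution: pi_0 = p10/(p01+p10) = 0.6595, pi_1 = 0.3405. Entropy rate H' = pi_0*H(p01) + pi_1*H(p10) = 0.6595*0.8386 + 0.3405*0.999 = 0.8932

0.8932 bits/symbol


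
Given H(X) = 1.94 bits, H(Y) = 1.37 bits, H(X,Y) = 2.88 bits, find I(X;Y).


I(X;Y) = H(X) + H(Y) - H(X,Y) = 1.94 + 1.37 - 2.88 = 0.43

0.43 bits


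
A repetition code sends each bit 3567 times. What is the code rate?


Rate = k/n = 1/3567

1/3567


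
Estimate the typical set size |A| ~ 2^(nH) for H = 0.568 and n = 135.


log2|A_typical| = nH = 135 * 0.568 = 76.68, so |A_typical| ~ 2^76.68 = 1.211e+23

1.211e+23


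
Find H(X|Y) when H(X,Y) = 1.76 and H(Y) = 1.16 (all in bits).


H(X|Y) = H(X,Y) - H(Y) = 1.76 - 1.16 = 0.6

0.6 bits


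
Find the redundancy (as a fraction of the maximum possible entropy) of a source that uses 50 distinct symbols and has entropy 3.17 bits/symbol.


H_max = log2(K) = log2(50) = 5.6439 bits/symbol. Redundancy = 1 - H/H_max = 1 - 3.17/5.6439 = 1 - 0.5617 = 0.4383

0.4383


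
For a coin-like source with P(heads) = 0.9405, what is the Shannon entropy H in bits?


H = -p*log2(p) - (1-p)*log2(1-p). -0.9405*log2(0.9405) = 0.083234; -0.0595*log2(0.0595) = 0.242223. H = 0.083234 + 0.242223 = 0.3255

0.3255 bits


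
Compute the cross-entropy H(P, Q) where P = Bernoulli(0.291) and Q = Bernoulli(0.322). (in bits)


H(P,Q) = -p*log2(q) - (1-p)*log2(1-q). -0.291*log2(0.322) = 0.475746; -0.709*log2(0.678) = 0.397496. H(P,Q) = 0.475746 + 0.397496 = 0.8732

0.8732 bits


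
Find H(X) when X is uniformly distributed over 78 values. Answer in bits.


H = log2(n) = log2(78) = 6.2854

6.2854 bits


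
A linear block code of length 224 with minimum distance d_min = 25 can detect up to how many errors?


Detection capability = d_min - 1 = 25 - 1 = 24

24 errors


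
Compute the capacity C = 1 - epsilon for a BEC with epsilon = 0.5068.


C = 1 - epsilon = 1 - 0.5068 = 0.4932

0.4932 bits


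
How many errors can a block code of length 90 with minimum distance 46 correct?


Correction capability = floor((d-1)/2) = floor((46-1)/2) = 22

22 errors


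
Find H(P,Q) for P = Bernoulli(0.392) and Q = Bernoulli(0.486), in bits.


H(P,Q) = -p*log2(q) - (1-p)*log2(1-q). -0.392*log2(0.486) = 0.408061; -0.608*log2(0.514) = 0.583777. H(P,Q) = 0.408061 + 0.583777 = 0.9918

0.9918 bits


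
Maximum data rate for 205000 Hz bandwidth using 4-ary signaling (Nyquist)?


Rate = 2 * B * log2(M) = 2 * 205000 * 2.0 = 820000.0

820000.0 bps


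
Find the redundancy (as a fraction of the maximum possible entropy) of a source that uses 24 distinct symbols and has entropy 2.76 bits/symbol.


H_max = log2(K) = log2(24) = 4.585 bits/symbol. Redundancy = 1 - H/H_max = 1 - 2.76/4.585 = 1 - 0.602 = 0.398

0.398


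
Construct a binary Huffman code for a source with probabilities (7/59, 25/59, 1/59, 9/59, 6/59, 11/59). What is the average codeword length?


Huffman construction (repeatedly merge the two least-probable nodes; each merge adds 1 bit to every symbol beneath it): 1/59 + 6/59 = 7/59; 7/59 + 7/59 = 14/59; 9/59 + 11/59 = 20/59; 14/59 + 20/59 = 34/59; 25/59 + 34/59 = 1. Resulting codeword lengths (in the order the probabilities were given): (3, 1, 4, 3, 4, 3). L_avg = sum(p_i * l_i) = 7/59*3 + 25/59*1 + 1/59*4 + 9/59*3 + 6/59*4 + 11/59*3 = 134/59 = 2.2712

2.2712 bits


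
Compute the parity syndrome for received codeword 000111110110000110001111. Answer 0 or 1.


Syndrome = XOR of all bits = 0 XOR 0 XOR 0 XOR 1 XOR 1 XOR 1 XOR 1 XOR 1 XOR 0 XOR 1 XOR 1 XOR 0 XOR 0 XOR 0 XOR 0 XOR 1 XOR 1 XOR 0 XOR 0 XOR 0 XOR 1 XOR 1 XOR 1 XOR 1 = 1

1


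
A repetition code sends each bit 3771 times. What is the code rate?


Rate = k/n = 1/3771

1/3771


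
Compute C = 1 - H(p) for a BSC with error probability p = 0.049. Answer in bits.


H(p) = -p*log2(p) - (1-p)*log2(1-p) = -0.049*log2(0.049) - 0.951*log2(0.951) = 0.213203 + 0.068931 = 0.2821. C = 1 - H(p) = 1 - 0.2821 = 0.7179

0.7179 bits


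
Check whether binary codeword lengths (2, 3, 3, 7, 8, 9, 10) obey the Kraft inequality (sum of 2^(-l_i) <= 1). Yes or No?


Kraft sum = sum(2^(-l_i)) = 0.5146, need <= 1. Result: satisfied (a binary prefix-free code with these lengths exists)

Yes


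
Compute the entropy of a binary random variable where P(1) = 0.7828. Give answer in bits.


H = -p*log2(p) - (1-p)*log2(1-p). -0.7828*log2(0.7828) = 0.276551; -0.2172*log2(0.2172) = 0.478471. H = 0.276551 + 0.478471 = 0.755

0.755 bits


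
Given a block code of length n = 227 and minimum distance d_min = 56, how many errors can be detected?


Detection capability = d_min - 1 = 56 - 1 = 55

55 errors


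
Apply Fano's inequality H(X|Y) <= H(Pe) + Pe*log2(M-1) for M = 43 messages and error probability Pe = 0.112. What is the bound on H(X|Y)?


H(Pe) = -Pe*log2(Pe) - (1-Pe)*log2(1-Pe) = -0.112*log2(0.112) - 0.888*log2(0.888) = 0.353744 + 0.152175 = 0.5059. Pe*log2(M-1) = 0.112*log2(42) = 0.603940. Bound = H(Pe) + Pe*log2(M-1) = 0.353744 + 0.152175 + 0.603940 = 1.1099

1.1099 bits


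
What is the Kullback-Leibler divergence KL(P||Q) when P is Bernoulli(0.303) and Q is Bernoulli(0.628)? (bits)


KL = p*log2(p/q) + (1-p)*log2((1-p)/(1-q)) = 0.303*log2(0.303/0.628) + 0.697*log2(0.697/0.372) = 0.3128

0.3128 bits


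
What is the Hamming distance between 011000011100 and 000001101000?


Count differing positions: . ^ ^ . . ^ ^ ^ . ^ . . = 6 differences

6


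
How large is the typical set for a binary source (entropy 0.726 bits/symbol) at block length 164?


log2|A_typical| = nH = 164 * 0.726 = 119.064, so |A_typical| ~ 2^119.064 = 6.948e+35

6.948e+35


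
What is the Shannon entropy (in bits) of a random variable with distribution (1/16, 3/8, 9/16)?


H = -sum(p_i * log2(p_i)). Terms: -(1/16)*log2(1/16) = 0.250000; -(3/8)*log2(3/8) = 0.530639; -(9/16)*log2(9/16) = 0.466917. H = 0.250000 + 0.530639 + 0.466917 = 1.2476

1.2476 bits


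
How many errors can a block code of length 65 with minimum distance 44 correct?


Correction capability = floor((d-1)/2) = floor((44-1)/2) = 21

21 errors


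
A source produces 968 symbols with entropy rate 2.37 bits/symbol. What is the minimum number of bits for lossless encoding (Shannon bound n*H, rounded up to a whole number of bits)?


Minimum bits >= n * H = 968 * 2.37 = 2294.16, rounded up to a whole number of bits = 2295

2295 bits


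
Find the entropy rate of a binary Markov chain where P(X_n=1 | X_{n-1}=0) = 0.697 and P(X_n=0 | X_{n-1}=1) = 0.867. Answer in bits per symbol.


Stationary distribution: pi_0 = p10/(p01+p10) = 0.5543, pi_1 = 0.4457. Entropy rate H' = pi_0*H(p01) + pi_1*H(p10) = 0.5543*0.8849 + 0.4457*0.5656 = 0.7426

0.7426 bits/symbol


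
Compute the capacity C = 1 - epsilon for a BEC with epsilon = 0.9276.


C = 1 - epsilon = 1 - 0.9276 = 0.0724

0.0724 bits


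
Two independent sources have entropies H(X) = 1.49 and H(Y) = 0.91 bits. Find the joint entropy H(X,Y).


For independent variables, H(X,Y) = H(X) + H(Y) = 1.49 + 0.91 = 2.4

2.4 bits


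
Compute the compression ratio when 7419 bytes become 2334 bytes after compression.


Ratio = original / compressed = 7419 / 2334 = 3.1787

3.1787


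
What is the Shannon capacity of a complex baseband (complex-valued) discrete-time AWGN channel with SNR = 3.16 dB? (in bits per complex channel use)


SNR_linear = 10^(3.16/10) = 2.0701; C = log2(1 + SNR_linear) = log2(1 + 2.0701) = 1.6183

1.6183 bits/channel use


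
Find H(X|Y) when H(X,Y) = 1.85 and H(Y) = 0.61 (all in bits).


H(X|Y) = H(X,Y) - H(Y) = 1.85 - 0.61 = 1.24

1.24 bits


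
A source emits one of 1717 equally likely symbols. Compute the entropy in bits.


H = log2(n) = log2(1717) = 10.7457

10.7457 bits


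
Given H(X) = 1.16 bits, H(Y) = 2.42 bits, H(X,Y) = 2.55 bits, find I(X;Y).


I(X;Y) = H(X) + H(Y) - H(X,Y) = 1.16 + 2.42 - 2.55 = 1.03

1.03 bits


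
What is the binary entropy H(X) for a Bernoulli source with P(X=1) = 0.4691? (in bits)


H = -p*log2(p) - (1-p)*log2(1-p). -0.4691*log2(0.4691) = 0.512272; -0.5309*log2(0.5309) = 0.484971. H = 0.512272 + 0.484971 = 0.9972

0.9972 bits


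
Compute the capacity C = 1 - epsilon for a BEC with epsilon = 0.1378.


C = 1 - epsilon = 1 - 0.1378 = 0.8622

0.8622 bits


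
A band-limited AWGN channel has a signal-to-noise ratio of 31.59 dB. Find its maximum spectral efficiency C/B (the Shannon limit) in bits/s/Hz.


SNR_linear = 10^(31.59/10) = 1442.1154; C/B = log2(1 + SNR_linear) = log2(1 + 1442.1154) = 10.495

10.495 bits/s/Hz


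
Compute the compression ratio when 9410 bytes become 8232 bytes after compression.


Ratio = original / compressed = 9410 / 8232 = 1.1431

1.1431


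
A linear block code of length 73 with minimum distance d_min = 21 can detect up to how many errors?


Detection capability = d_min - 1 = 21 - 1 = 20

20 errors


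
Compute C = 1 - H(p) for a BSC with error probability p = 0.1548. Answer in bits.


H(p) = -p*log2(p) - (1-p)*log2(1-p) = -0.1548*log2(0.1548) - 0.8452*log2(0.8452) = 0.416648 + 0.205075 = 0.6217. C = 1 - H(p) = 1 - 0.6217 = 0.3783

0.3783 bits


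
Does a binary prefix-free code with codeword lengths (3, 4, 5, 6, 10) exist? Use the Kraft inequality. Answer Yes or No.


Kraft sum = sum(2^(-l_i)) = 0.2354, need <= 1. Result: satisfied (a binary prefix-free code with these lengths exists)

Yes


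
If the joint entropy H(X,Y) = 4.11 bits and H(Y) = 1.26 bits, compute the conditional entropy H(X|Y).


H(X|Y) = H(X,Y) - H(Y) = 4.11 - 1.26 = 2.85

2.85 bits


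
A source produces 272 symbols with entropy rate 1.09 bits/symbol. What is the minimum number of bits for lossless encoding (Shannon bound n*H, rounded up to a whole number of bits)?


Minimum bits >= n * H = 272 * 1.09 = 296.48, rounded up to a whole number of bits = 297

297 bits


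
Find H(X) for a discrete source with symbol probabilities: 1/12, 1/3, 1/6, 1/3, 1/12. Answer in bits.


H = -sum(p_i * log2(p_i)). Terms: -(1/12)*log2(1/12) = 0.298747; -(1/3)*log2(1/3) = 0.528321; -(1/6)*log2(1/6) = 0.430827; -(1/3)*log2(1/3) = 0.528321; -(1/12)*log2(1/12) = 0.298747. H = 0.298747 + 0.528321 + 0.430827 + 0.528321 + 0.298747 = 2.085

2.085 bits


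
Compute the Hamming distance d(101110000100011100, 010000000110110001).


Count differing positions: ^ ^ ^ ^ ^ . . . . . ^ . ^ . ^ ^ . ^ = 10 differences

10


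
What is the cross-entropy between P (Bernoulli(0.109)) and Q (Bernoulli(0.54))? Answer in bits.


H(P,Q) = -p*log2(q) - (1-p)*log2(1-q). -0.109*log2(0.54) = 0.096898; -0.891*log2(0.46) = 0.998182. H(P,Q) = 0.096898 + 0.998182 = 1.0951

1.0951 bits


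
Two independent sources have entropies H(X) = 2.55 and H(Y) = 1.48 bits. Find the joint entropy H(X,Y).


For independent variables, H(X,Y) = H(X) + H(Y) = 2.55 + 1.48 = 4.03

4.03 bits


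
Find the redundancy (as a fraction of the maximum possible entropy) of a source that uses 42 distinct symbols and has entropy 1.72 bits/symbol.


H_max = log2(K) = log2(42) = 5.3923 bits/symbol. Redundancy = 1 - H/H_max = 1 - 1.72/5.3923 = 1 - 0.319 = 0.681

0.681


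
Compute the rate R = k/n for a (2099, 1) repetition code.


Rate = k/n = 1/2099

1/2099


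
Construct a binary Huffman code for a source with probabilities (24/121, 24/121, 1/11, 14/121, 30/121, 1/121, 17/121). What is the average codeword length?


Huffman construction (repeatedly merge the two least-probable nodes; each merge adds 1 bit to every symbol beneath it): 1/121 + 1/11 = 12/121; 12/121 + 14/121 = 26/121; 17/121 + 24/121 = 41/121; 24/121 + 26/121 = 50/121; 30/121 + 41/121 = 71/121; 50/121 + 71/121 = 1. Resulting codeword lengths (in the order the probabilities were given): (3, 2, 4, 3, 2, 4, 3). L_avg = sum(p_i * l_i) = 24/121*3 + 24/121*2 + 1/11*4 + 14/121*3 + 30/121*2 + 1/121*4 + 17/121*3 = 321/121 = 2.6529

2.6529 bits


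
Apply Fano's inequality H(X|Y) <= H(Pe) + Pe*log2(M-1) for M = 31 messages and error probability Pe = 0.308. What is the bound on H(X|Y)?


H(Pe) = -Pe*log2(Pe) - (1-Pe)*log2(1-Pe) = -0.308*log2(0.308) - 0.692*log2(0.692) = 0.523291 + 0.367560 = 0.8909. Pe*log2(M-1) = 0.308*log2(30) = 1.511322. Bound = H(Pe) + Pe*log2(M-1) = 0.523291 + 0.367560 + 1.511322 = 2.4022

2.4022 bits


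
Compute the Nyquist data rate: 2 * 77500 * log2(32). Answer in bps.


Rate = 2 * B * log2(M) = 2 * 77500 * 5.0 = 775000.0

775000.0 bps


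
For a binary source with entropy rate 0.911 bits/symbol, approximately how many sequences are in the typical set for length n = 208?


log2|A_typical| = nH = 208 * 0.911 = 189.488, so |A_typical| ~ 2^189.488 = 1.100e+57

1.100e+57


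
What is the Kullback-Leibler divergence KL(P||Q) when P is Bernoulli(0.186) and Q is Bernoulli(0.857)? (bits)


KL = p*log2(p/q) + (1-p)*log2((1-p)/(1-q)) = 0.186*log2(0.186/0.857) + 0.814*log2(0.814/0.143) = 1.6324

1.6324 bits


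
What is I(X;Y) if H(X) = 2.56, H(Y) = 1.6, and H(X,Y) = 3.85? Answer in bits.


I(X;Y) = H(X) + H(Y) - H(X,Y) = 2.56 + 1.6 - 3.85 = 0.31

0.31 bits


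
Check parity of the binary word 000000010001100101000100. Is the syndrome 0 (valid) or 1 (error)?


Syndrome = XOR of all bits = 0 XOR 0 XOR 0 XOR 0 XOR 0 XOR 0 XOR 0 XOR 1 XOR 0 XOR 0 XOR 0 XOR 1 XOR 1 XOR 0 XOR 0 XOR 1 XOR 0 XOR 1 XOR 0 XOR 0 XOR 0 XOR 1 XOR 0 XOR 0 = 0

0


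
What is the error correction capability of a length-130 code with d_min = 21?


Correction capability = floor((d-1)/2) = floor((21-1)/2) = 10

10 errors


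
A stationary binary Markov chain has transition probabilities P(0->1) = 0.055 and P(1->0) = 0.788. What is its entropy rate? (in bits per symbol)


Stationary distribution: pi_0 = p10/(p01+p10) = 0.9348, pi_1 = 0.0652. Entropy rate H' = pi_0*H(p01) + pi_1*H(p10) = 0.9348*0.3073 + 0.0652*0.7453 = 0.3358

0.3358 bits/symbol


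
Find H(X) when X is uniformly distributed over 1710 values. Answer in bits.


H = log2(n) = log2(1710) = 10.7398

10.7398 bits


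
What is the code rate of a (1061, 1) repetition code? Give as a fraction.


Rate = k/n = 1/1061

1/1061


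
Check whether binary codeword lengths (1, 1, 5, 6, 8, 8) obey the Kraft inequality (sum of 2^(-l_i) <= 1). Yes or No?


Kraft sum = sum(2^(-l_i)) = 1.0547, need <= 1. Result: violated (a binary prefix-free code with these lengths cannot exist)

No


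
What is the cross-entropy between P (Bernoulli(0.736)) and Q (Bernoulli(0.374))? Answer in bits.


H(P,Q) = -p*log2(q) - (1-p)*log2(1-q). -0.736*log2(0.374) = 1.044303; -0.264*log2(0.626) = 0.178402. H(P,Q) = 1.044303 + 0.178402 = 1.2227

1.2227 bits


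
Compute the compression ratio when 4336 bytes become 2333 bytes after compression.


Ratio = original / compressed = 4336 / 2333 = 1.8586

1.8586


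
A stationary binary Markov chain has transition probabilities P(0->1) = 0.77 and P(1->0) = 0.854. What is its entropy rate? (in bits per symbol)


Stationary distribution: pi_0 = p10/(p01+p10) = 0.5259, pi_1 = 0.4741. Entropy rate H' = pi_0*H(p01) + pi_1*H(p10) = 0.5259*0.778 + 0.4741*0.5997 = 0.6935

0.6935 bits/symbol


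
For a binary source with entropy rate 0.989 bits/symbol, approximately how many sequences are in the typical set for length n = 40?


log2|A_typical| = nH = 40 * 0.989 = 39.56, so |A_typical| ~ 2^39.56 = 8.105e+11

8.105e+11


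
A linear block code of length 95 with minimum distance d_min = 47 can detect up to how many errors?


Detection capability = d_min - 1 = 47 - 1 = 46

46 errors


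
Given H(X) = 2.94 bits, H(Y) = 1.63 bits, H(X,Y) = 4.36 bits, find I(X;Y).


I(X;Y) = H(X) + H(Y) - H(X,Y) = 2.94 + 1.63 - 4.36 = 0.21

0.21 bits


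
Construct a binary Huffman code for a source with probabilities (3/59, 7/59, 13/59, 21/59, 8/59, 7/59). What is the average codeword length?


Huffman construction (repeatedly merge the two least-probable nodes; each merge adds 1 bit to every symbol beneath it): 3/59 + 7/59 = 10/59; 7/59 + 8/59 = 15/59; 10/59 + 13/59 = 23/59; 15/59 + 21/59 = 36/59; 23/59 + 36/59 = 1. Resulting codeword lengths (in the order the probabilities were given): (3, 3, 2, 2, 3, 3). L_avg = sum(p_i * l_i) = 3/59*3 + 7/59*3 + 13/59*2 + 21/59*2 + 8/59*3 + 7/59*3 = 143/59 = 2.4237

2.4237 bits


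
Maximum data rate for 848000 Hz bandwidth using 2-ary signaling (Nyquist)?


Rate = 2 * B * log2(M) = 2 * 848000 * 1.0 = 1696000.0

1696000.0 bps


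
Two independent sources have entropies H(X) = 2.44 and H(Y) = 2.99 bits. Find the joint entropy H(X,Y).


For independent variables, H(X,Y) = H(X) + H(Y) = 2.44 + 2.99 = 5.43

5.43 bits


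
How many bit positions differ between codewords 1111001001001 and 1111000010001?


Count differing positions: . . . . . . ^ . ^ ^ . . . = 3 differences

3


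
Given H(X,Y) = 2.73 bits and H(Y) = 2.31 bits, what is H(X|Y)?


H(X|Y) = H(X,Y) - H(Y) = 2.73 - 2.31 = 0.42

0.42 bits


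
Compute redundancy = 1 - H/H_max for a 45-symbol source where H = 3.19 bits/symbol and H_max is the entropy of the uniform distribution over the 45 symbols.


H_max = log2(K) = log2(45) = 5.4919 bits/symbol. Redundancy = 1 - H/H_max = 1 - 3.19/5.4919 = 1 - 0.5809 = 0.4191

0.4191


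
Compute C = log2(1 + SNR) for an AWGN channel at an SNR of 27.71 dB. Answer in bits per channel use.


SNR_linear = 10^(27.71/10) = 590.2011; C = log2(1 + SNR_linear) = log2(1 + 590.2011) = 9.2075

9.2075 bits/channel use


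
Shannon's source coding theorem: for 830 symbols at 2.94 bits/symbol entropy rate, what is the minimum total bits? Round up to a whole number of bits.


Minimum bits >= n * H = 830 * 2.94 = 2440.2, rounded up to a whole number of bits = 2441

2441 bits


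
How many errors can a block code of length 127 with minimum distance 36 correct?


Correction capability = floor((d-1)/2) = floor((36-1)/2) = 17

17 errors


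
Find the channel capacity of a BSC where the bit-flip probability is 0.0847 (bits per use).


H(p) = -p*log2(p) - (1-p)*log2(1-p) = -0.0847*log2(0.0847) - 0.9153*log2(0.9153) = 0.301659 + 0.116869 = 0.4185. C = 1 - H(p) = 1 - 0.4185 = 0.5815

0.5815 bits


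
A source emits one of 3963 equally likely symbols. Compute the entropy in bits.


H = log2(n) = log2(3963) = 11.9524

11.9524 bits


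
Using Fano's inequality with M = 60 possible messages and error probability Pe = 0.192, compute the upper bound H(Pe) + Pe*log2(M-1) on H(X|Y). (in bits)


H(Pe) = -Pe*log2(Pe) - (1-Pe)*log2(1-Pe) = -0.192*log2(0.192) - 0.808*log2(0.808) = 0.457118 + 0.248519 = 0.7056. Pe*log2(M-1) = 0.192*log2(59) = 1.129467. Bound = H(Pe) + Pe*log2(M-1) = 0.457118 + 0.248519 + 1.129467 = 1.8351

1.8351 bits


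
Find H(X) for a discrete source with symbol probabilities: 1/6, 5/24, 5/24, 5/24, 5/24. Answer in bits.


H = -sum(p_i * log2(p_i)). Terms: -(1/6)*log2(1/6) = 0.430827; -(5/24)*log2(5/24) = 0.471466; -(5/24)*log2(5/24) = 0.471466; -(5/24)*log2(5/24) = 0.471466; -(5/24)*log2(5/24) = 0.471466. H = 0.430827 + 0.471466 + 0.471466 + 0.471466 + 0.471466 = 2.3167

2.3167 bits


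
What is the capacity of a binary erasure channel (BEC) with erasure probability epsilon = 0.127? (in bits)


C = 1 - epsilon = 1 - 0.127 = 0.873

0.873 bits


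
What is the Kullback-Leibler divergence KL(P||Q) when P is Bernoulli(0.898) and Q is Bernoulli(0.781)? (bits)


KL = p*log2(p/q) + (1-p)*log2((1-p)/(1-q)) = 0.898*log2(0.898/0.781) + 0.102*log2(0.102/0.219) = 0.0684

0.0684 bits


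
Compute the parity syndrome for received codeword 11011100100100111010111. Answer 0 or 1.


Syndrome = XOR of all bits = 1 XOR 1 XOR 0 XOR 1 XOR 1 XOR 1 XOR 0 XOR 0 XOR 1 XOR 0 XOR 0 XOR 1 XOR 0 XOR 0 XOR 1 XOR 1 XOR 1 XOR 0 XOR 1 XOR 0 XOR 1 XOR 1 XOR 1 = 0

0


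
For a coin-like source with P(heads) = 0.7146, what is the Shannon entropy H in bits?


H = -p*log2(p) - (1-p)*log2(1-p). -0.7146*log2(0.7146) = 0.346432; -0.2854*log2(0.2854) = 0.516272. H = 0.346432 + 0.516272 = 0.8627

0.8627 bits


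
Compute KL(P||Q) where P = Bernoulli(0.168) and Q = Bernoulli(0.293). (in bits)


KL = p*log2(p/q) + (1-p)*log2((1-p)/(1-q)) = 0.168*log2(0.168/0.293) + 0.832*log2(0.832/0.707) = 0.0606

0.0606 bits


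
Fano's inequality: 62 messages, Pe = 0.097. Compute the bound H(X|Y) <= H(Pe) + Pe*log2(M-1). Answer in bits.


H(Pe) = -Pe*log2(Pe) - (1-Pe)*log2(1-Pe) = -0.097*log2(0.097) - 0.903*log2(0.903) = 0.326490 + 0.132924 = 0.4594. Pe*log2(M-1) = 0.097*log2(61) = 0.575282. Bound = H(Pe) + Pe*log2(M-1) = 0.326490 + 0.132924 + 0.575282 = 1.0347

1.0347 bits


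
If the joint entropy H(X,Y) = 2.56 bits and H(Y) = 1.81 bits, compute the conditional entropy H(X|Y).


H(X|Y) = H(X,Y) - H(Y) = 2.56 - 1.81 = 0.75

0.75 bits


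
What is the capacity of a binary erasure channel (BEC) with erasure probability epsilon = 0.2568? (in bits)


C = 1 - epsilon = 1 - 0.2568 = 0.7432

0.7432 bits


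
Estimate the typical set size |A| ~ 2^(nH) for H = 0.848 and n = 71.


log2|A_typical| = nH = 71 * 0.848 = 60.208, so |A_typical| ~ 2^60.208 = 1.332e+18

1.332e+18


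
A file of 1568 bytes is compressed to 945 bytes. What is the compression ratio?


Ratio = original / compressed = 1568 / 945 = 1.6593

1.6593


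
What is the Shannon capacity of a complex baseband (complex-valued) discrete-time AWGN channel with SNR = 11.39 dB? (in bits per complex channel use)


SNR_linear = 10^(11.39/10) = 13.7721; C = log2(1 + SNR_linear) = log2(1 + 13.7721) = 3.8848

3.8848 bits/channel use


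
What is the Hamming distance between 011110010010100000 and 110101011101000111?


Count differing positions: ^ . ^ . ^ ^ . . ^ ^ ^ ^ ^ . . ^ ^ ^ = 12 differences

12


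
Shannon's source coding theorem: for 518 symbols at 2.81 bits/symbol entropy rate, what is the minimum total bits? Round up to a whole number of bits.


Minimum bits >= n * H = 518 * 2.81 = 1455.58, rounded up to a whole number of bits = 1456

1456 bits


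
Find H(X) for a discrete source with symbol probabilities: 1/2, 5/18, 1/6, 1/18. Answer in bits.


H = -sum(p_i * log2(p_i)). Terms: -(1/2)*log2(1/2) = 0.500000; -(5/18)*log2(5/18) = 0.513332; -(1/6)*log2(1/6) = 0.430827; -(1/18)*log2(1/18) = 0.231663. H = 0.500000 + 0.513332 + 0.430827 + 0.231663 = 1.6758

1.6758 bits


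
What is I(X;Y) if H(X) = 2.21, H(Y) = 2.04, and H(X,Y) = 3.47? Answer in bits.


I(X;Y) = H(X) + H(Y) - H(X,Y) = 2.21 + 2.04 - 3.47 = 0.78

0.78 bits


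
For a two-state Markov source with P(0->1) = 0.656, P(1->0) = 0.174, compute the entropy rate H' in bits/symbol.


Stationary distribution: pi_0 = p10/(p01+p10) = 0.2096, pi_1 = 0.7904. Entropy rate H' = pi_0*H(p01) + pi_1*H(p10) = 0.2096*0.9286 + 0.7904*0.6668 = 0.7217

0.7217 bits/symbol


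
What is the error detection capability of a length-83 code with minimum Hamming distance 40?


Detection capability = d_min - 1 = 40 - 1 = 39

39 errors


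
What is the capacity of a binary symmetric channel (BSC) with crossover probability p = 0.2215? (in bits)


H(p) = -p*log2(p) - (1-p)*log2(1-p) = -0.2215*log2(0.2215) - 0.7785*log2(0.7785) = 0.481679 + 0.281218 = 0.7629. C = 1 - H(p) = 1 - 0.7629 = 0.2371

0.2371 bits


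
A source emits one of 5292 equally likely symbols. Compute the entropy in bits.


H = log2(n) = log2(5292) = 12.3696

12.3696 bits


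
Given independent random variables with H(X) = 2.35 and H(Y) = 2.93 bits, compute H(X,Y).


For independent variables, H(X,Y) = H(X) + H(Y) = 2.35 + 2.93 = 5.28

5.28 bits


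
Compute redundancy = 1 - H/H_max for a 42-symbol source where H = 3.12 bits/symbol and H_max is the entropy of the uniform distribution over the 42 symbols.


H_max = log2(K) = log2(42) = 5.3923 bits/symbol. Redundancy = 1 - H/H_max = 1 - 3.12/5.3923 = 1 - 0.5786 = 0.4214

0.4214


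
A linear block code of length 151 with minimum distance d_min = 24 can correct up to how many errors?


Correction capability = floor((d-1)/2) = floor((24-1)/2) = 11

11 errors


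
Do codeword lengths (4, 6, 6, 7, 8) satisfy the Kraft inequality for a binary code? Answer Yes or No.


Kraft sum = sum(2^(-l_i)) = 0.1055, need <= 1. Result: satisfied (a binary prefix-free code with these lengths exists)

Yes


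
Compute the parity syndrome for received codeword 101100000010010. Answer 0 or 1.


Syndrome = XOR of all bits = 1 XOR 0 XOR 1 XOR 1 XOR 0 XOR 0 XOR 0 XOR 0 XOR 0 XOR 0 XOR 1 XOR 0 XOR 0 XOR 1 XOR 0 = 1

1


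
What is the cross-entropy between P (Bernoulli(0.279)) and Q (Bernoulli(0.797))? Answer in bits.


H(P,Q) = -p*log2(q) - (1-p)*log2(1-q). -0.279*log2(0.797) = 0.091330; -0.721*log2(0.203) = 1.658623. H(P,Q) = 0.091330 + 1.658623 = 1.75

1.75 bits


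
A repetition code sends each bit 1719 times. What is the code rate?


Rate = k/n = 1/1719

1/1719


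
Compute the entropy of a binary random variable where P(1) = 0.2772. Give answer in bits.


H = -p*log2(p) - (1-p)*log2(1-p). -0.2772*log2(0.2772) = 0.513097; -0.7228*log2(0.7228) = 0.338510. H = 0.513097 + 0.338510 = 0.8516

0.8516 bits


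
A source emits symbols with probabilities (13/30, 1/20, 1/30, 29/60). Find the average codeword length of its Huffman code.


Huffman construction (repeatedly merge the two least-probable nodes; each merge adds 1 bit to every symbol beneath it): 1/30 + 1/20 = 1/12; 1/12 + 13/30 = 31/60; 29/60 + 31/60 = 1. Resulting codeword lengths (in the order the probabilities were given): (2, 3, 3, 1). L_avg = sum(p_i * l_i) = 13/30*2 + 1/20*3 + 1/30*3 + 29/60*1 = 8/5 = 1.6

1.6 bits


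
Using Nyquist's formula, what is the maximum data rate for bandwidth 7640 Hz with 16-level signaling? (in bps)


Rate = 2 * B * log2(M) = 2 * 7640 * 4.0 = 61120.0

61120.0 bps


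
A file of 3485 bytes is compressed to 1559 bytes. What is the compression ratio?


Ratio = original / compressed = 3485 / 1559 = 2.2354

2.2354


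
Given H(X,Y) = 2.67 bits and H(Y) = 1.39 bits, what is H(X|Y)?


H(X|Y) = H(X,Y) - H(Y) = 2.67 - 1.39 = 1.28

1.28 bits


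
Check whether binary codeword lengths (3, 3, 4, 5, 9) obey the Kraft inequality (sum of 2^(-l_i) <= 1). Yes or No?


Kraft sum = sum(2^(-l_i)) = 0.3457, need <= 1. Result: satisfied (a binary prefix-free code with these lengths exists)

Yes


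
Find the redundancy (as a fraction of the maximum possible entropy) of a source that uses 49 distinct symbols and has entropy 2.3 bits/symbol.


H_max = log2(K) = log2(49) = 5.6147 bits/symbol. Redundancy = 1 - H/H_max = 1 - 2.3/5.6147 = 1 - 0.4096 = 0.5904

0.5904


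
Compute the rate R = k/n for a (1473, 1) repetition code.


Rate = k/n = 1/1473

1/1473


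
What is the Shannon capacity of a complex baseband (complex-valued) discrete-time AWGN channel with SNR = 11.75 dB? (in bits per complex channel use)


SNR_linear = 10^(11.75/10) = 14.9624; C = log2(1 + SNR_linear) = log2(1 + 14.9624) = 3.9966

3.9966 bits/channel use


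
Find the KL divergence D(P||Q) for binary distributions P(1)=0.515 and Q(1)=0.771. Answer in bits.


KL = p*log2(p/q) + (1-p)*log2((1-p)/(1-q)) = 0.515*log2(0.515/0.771) + 0.485*log2(0.485/0.229) = 0.2253

0.2253 bits


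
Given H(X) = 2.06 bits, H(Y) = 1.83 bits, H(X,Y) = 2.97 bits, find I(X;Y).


I(X;Y) = H(X) + H(Y) - H(X,Y) = 2.06 + 1.83 - 2.97 = 0.92

0.92 bits


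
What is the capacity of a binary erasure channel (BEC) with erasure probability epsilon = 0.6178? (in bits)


C = 1 - epsilon = 1 - 0.6178 = 0.3822

0.3822 bits


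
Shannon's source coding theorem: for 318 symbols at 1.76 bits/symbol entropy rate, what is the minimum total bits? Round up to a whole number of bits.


Minimum bits >= n * H = 318 * 1.76 = 559.68, rounded up to a whole number of bits = 560

560 bits


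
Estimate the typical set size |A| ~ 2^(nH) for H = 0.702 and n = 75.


log2|A_typical| = nH = 75 * 0.702 = 52.65, so |A_typical| ~ 2^52.65 = 7.067e+15

7.067e+15


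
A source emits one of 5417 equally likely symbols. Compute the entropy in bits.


H = log2(n) = log2(5417) = 12.4033

12.4033 bits


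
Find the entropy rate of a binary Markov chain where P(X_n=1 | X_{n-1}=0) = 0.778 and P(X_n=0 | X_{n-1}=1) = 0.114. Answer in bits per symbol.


Stationary distribution: pi_0 = p10/(p01+p10) = 0.1278, pi_1 = 0.8722. Entropy rate H' = pi_0*H(p01) + pi_1*H(p10) = 0.1278*0.7638 + 0.8722*0.5119 = 0.5441

0.5441 bits/symbol


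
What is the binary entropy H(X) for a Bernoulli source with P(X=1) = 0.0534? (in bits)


H = -p*log2(p) - (1-p)*log2(1-p). -0.0534*log2(0.0534) = 0.225723; -0.9466*log2(0.9466) = 0.074945. H = 0.225723 + 0.074945 = 0.3007

0.3007 bits


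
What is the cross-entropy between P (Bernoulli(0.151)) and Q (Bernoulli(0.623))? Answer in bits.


H(P,Q) = -p*log2(q) - (1-p)*log2(1-q). -0.151*log2(0.623) = 0.103087; -0.849*log2(0.377) = 1.194852. H(P,Q) = 0.103087 + 1.194852 = 1.2979

1.2979 bits


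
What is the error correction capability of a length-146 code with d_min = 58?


Correction capability = floor((d-1)/2) = floor((58-1)/2) = 28

28 errors


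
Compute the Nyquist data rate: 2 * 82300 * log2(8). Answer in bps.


Rate = 2 * B * log2(M) = 2 * 82300 * 3.0 = 493800.0

493800.0 bps


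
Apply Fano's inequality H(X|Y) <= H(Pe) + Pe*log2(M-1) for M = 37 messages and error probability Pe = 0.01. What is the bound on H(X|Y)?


H(Pe) = -Pe*log2(Pe) - (1-Pe)*log2(1-Pe) = -0.01*log2(0.01) - 0.99*log2(0.99) = 0.066439 + 0.014355 = 0.0808. Pe*log2(M-1) = 0.01*log2(36) = 0.051699. Bound = H(Pe) + Pe*log2(M-1) = 0.066439 + 0.014355 + 0.051699 = 0.1325

0.1325 bits


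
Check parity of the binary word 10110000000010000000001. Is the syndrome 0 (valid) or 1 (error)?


Syndrome = XOR of all bits = 1 XOR 0 XOR 1 XOR 1 XOR 0 XOR 0 XOR 0 XOR 0 XOR 0 XOR 0 XOR 0 XOR 0 XOR 1 XOR 0 XOR 0 XOR 0 XOR 0 XOR 0 XOR 0 XOR 0 XOR 0 XOR 0 XOR 1 = 1

1


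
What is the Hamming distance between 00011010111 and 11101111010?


Count differing positions: ^ ^ ^ ^ . ^ . ^ ^ . ^ = 8 differences

8


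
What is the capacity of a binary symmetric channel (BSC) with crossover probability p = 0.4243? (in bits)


H(p) = -p*log2(p) - (1-p)*log2(1-p) = -0.4243*log2(0.4243) - 0.5757*log2(0.5757) = 0.524793 + 0.458609 = 0.9834. C = 1 - H(p) = 1 - 0.9834 = 0.0166

0.0166 bits


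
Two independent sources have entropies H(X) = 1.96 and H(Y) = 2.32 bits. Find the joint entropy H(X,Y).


For independent variables, H(X,Y) = H(X) + H(Y) = 1.96 + 2.32 = 4.28

4.28 bits


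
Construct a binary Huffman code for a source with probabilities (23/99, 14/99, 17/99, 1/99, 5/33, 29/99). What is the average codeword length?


Huffman construction (repeatedly merge the two least-probable nodes; each merge adds 1 bit to every symbol beneath it): 1/99 + 14/99 = 5/33; 5/33 + 5/33 = 10/33; 17/99 + 23/99 = 40/99; 29/99 + 10/33 = 59/99; 40/99 + 59/99 = 1. Resulting codeword lengths (in the order the probabilities were given): (2, 4, 2, 4, 3, 2). L_avg = sum(p_i * l_i) = 23/99*2 + 14/99*4 + 17/99*2 + 1/99*4 + 5/33*3 + 29/99*2 = 27/11 = 2.4545

2.4545 bits


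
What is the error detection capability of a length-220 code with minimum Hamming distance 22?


Detection capability = d_min - 1 = 22 - 1 = 21

21 errors


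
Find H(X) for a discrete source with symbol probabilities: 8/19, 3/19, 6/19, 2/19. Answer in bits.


H = -sum(p_i * log2(p_i)). Terms: -(8/19)*log2(8/19) = 0.525443; -(3/19)*log2(3/19) = 0.420468; -(6/19)*log2(6/19) = 0.525147; -(2/19)*log2(2/19) = 0.341887. H = 0.525443 + 0.420468 + 0.525147 + 0.341887 = 1.8129

1.8129 bits


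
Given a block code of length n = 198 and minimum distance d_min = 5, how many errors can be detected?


Detection capability = d_min - 1 = 5 - 1 = 4

4 errors


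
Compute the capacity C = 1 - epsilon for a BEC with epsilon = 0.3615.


C = 1 - epsilon = 1 - 0.3615 = 0.6385

0.6385 bits


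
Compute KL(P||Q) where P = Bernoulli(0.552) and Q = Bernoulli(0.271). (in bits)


KL = p*log2(p/q) + (1-p)*log2((1-p)/(1-q)) = 0.552*log2(0.552/0.271) + 0.448*log2(0.448/0.729) = 0.2519

0.2519 bits


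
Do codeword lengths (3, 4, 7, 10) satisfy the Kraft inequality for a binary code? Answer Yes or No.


Kraft sum = sum(2^(-l_i)) = 0.1963, need <= 1. Result: satisfied (a binary prefix-free code with these lengths exists)

Yes


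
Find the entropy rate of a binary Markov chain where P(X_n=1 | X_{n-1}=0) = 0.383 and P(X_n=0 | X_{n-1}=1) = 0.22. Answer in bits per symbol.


Stationary distribution: pi_0 = p10/(p01+p10) = 0.3648, pi_1 = 0.6352. Entropy rate H' = pi_0*H(p01) + pi_1*H(p10) = 0.3648*0.9601 + 0.6352*0.7602 = 0.8331

0.8331 bits/symbol


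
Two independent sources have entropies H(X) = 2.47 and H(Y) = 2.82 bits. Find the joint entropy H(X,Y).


For independent variables, H(X,Y) = H(X) + H(Y) = 2.47 + 2.82 = 5.29

5.29 bits


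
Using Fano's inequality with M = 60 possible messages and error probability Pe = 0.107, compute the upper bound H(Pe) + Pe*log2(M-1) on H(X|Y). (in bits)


H(Pe) = -Pe*log2(Pe) - (1-Pe)*log2(1-Pe) = -0.107*log2(0.107) - 0.893*log2(0.893) = 0.345002 + 0.145798 = 0.4908. Pe*log2(M-1) = 0.107*log2(59) = 0.629443. Bound = H(Pe) + Pe*log2(M-1) = 0.345002 + 0.145798 + 0.629443 = 1.1202

1.1202 bits


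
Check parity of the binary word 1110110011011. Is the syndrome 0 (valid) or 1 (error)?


Syndrome = XOR of all bits = 1 XOR 1 XOR 1 XOR 0 XOR 1 XOR 1 XOR 0 XOR 0 XOR 1 XOR 1 XOR 0 XOR 1 XOR 1 = 1

1


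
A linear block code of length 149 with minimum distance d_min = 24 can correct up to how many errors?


Correction capability = floor((d-1)/2) = floor((24-1)/2) = 11

11 errors


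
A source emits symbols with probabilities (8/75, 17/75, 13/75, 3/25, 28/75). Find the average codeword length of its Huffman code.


Huffman construction (repeatedly merge the two least-probable nodes; each merge adds 1 bit to every symbol beneath it): 8/75 + 3/25 = 17/75; 13/75 + 17/75 = 2/5; 17/75 + 28/75 = 3/5; 2/5 + 3/5 = 1. Resulting codeword lengths (in the order the probabilities were given): (3, 2, 2, 3, 2). L_avg = sum(p_i * l_i) = 8/75*3 + 17/75*2 + 13/75*2 + 3/25*3 + 28/75*2 = 167/75 = 2.2267

2.2267 bits


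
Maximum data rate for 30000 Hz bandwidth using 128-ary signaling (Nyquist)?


Rate = 2 * B * log2(M) = 2 * 30000 * 7.0 = 420000.0

420000.0 bps


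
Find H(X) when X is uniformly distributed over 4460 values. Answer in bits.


H = log2(n) = log2(4460) = 12.1228

12.1228 bits


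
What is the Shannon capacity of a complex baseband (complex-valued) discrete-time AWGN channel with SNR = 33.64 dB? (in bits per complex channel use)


SNR_linear = 10^(33.64/10) = 2312.0648; C = log2(1 + SNR_linear) = log2(1 + 2312.0648) = 11.1756

11.1756 bits/channel use


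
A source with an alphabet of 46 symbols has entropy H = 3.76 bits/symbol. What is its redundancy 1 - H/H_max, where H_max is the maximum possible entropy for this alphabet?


H_max = log2(K) = log2(46) = 5.5236 bits/symbol. Redundancy = 1 - H/H_max = 1 - 3.76/5.5236 = 1 - 0.6807 = 0.3193

0.3193


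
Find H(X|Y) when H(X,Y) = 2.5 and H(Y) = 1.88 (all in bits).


H(X|Y) = H(X,Y) - H(Y) = 2.5 - 1.88 = 0.62

0.62 bits


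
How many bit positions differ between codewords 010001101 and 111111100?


Count differing positions: ^ . ^ ^ ^ . . . ^ = 5 differences

5


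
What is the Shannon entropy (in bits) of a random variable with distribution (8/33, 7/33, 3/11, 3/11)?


H = -sum(p_i * log2(p_i)). Terms: -(8/33)*log2(8/33) = 0.495611; -(7/33)*log2(7/33) = 0.474523; -(3/11)*log2(3/11) = 0.511219; -(3/11)*log2(3/11) = 0.511219. H = 0.495611 + 0.474523 + 0.511219 + 0.511219 = 1.9926

1.9926 bits
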